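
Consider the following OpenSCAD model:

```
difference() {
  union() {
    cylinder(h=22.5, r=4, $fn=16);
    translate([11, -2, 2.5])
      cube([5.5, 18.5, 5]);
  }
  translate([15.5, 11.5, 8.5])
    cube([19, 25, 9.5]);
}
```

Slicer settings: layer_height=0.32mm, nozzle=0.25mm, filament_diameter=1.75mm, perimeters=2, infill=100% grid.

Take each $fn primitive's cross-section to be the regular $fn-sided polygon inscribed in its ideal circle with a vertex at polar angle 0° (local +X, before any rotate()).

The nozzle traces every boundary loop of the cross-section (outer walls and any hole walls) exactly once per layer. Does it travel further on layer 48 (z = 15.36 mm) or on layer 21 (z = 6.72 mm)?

Layer 48 (z = 15.36): the r=4 cylinder contributes a regular 16-gon of circumradius 4 (perimeter = 2·16·4.000·sin(180°/16) = 24.97 mm); the cube at (11, -2) is absent (z outside [2.5, 7.5]); Taking the union: only the r=4 cylinder is present, so the union is just that shape — boundary = 24.97 mm; the 19×25 cube at (15.5, 11.5) contributes its full rectangle (perimeter 88.00 mm); Subtracting the remaining from the first: starting from that combined region, the 19×25 cube at (15.5, 11.5) misses the remaining region (no effect) — boundary = 24.97 mm. So its perimeter = 24.97 mm. Layer 21 (z = 6.72): the r=4 cylinder contributes a regular 16-gon of circumradius 4 (perimeter = 2·16·4.000·sin(180°/16) = 24.97 mm); the cube at (11, -2) (footprint 5.5×18.5) is included at this height (perimeter 48.00 mm); Combining (union): the 2 present regions are separate (no shared area or edge), so areas and boundary lengths simply add and each stays a separate island — boundary = 72.97 mm; the cube at (15.5, 11.5) is absent (z outside [8.5, 18]); Taking the first minus the rest: none of the subtracted shapes is present at this height, so the result so far is unchanged — boundary = 72.97 mm. So its perimeter = 72.97 mm. Layer 21 is larger (72.97 vs 24.97 mm).

layer 21 (z = 6.72 mm)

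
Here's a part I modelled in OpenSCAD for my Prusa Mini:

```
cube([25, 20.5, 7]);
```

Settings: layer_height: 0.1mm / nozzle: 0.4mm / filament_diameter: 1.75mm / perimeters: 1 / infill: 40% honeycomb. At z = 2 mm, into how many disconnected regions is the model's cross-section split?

1

At z = 2 mm: the 25×20.5 cube contributes its full rectangle. The result has 1 disconnected region.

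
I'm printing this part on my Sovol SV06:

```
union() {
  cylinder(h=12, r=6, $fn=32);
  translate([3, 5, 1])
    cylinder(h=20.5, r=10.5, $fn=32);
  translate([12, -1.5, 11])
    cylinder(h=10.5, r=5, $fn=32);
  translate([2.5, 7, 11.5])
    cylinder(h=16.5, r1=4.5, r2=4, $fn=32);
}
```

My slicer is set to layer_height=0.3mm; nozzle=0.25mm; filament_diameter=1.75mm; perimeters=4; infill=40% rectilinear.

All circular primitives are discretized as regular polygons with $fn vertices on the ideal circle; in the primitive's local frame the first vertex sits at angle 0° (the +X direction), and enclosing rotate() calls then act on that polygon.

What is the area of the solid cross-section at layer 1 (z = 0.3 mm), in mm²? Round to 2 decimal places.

At z = 0.3 mm: the r=6 cylinder contributes a regular 32-gon of circumradius 6 (area = (32/2)·6.000²·sin(360°/32) = 112.37 mm²); the cylinder at (3, 5) is not intersected at this z (z outside [1, 21.5]); the cylinder at (12, -1.5) does not reach this height (z outside [11, 21.5]); the cone at (2.5, 7) does not reach this height (z outside [11.5, 28]); Merging all regions: only the r=6 cylinder is present, so the union is just that shape — area = 112.37 mm². Overall, the cross-section is a single solid region. Net area = 112.37 mm².

112.37 mm²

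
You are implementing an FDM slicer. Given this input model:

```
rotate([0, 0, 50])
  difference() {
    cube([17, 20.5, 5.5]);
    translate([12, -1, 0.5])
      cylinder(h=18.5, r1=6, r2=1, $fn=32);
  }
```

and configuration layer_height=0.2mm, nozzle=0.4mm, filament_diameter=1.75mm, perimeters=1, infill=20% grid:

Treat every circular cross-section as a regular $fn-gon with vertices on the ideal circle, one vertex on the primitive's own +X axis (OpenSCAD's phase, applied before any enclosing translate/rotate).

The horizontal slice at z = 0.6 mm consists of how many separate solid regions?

At z = 0.6 mm: the cube is present — its section is the full 17×20.5 rectangle; the cone at (12, -1): at t=0.005 of its height the radius interpolates to r₁+(r₂−r₁)t = 5.973, giving a regular 32-gon of that circumradius; After the difference (first − rest): starting from the 17×20.5 cube, the cone at (12, -1) partially overlaps it — only the 42.67 mm² overlap (of its 111.36 mm²) is removed, clipping the outline — 1 connected region; (whole slice rotated 50° about Z — lengths, areas and connectivity unchanged). The result has 1 disconnected region.

1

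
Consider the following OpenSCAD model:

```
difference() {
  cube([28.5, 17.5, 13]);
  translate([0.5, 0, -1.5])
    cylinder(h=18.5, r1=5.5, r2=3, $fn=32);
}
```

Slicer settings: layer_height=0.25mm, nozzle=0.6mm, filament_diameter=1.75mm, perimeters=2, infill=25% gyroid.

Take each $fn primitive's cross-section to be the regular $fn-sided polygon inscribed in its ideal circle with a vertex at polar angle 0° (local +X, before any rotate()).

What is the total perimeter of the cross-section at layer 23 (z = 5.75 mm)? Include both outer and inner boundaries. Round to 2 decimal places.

90.10 mm

At z = 5.75 mm: the cube (footprint 28.5×17.5) is included at this height (perimeter 92.00 mm); the cone at (0.5, 0) (r1=5.5→r2=3) has section circumradius 4.520 here — a regular 32-gon (perimeter = 2·32·4.520·sin(180°/32) = 28.36 mm); Subtracting the remaining from the first: starting from the 28.5×17.5 cube, the cone at (0.5, 0) partially overlaps it — only the 18.19 mm² overlap (of its 63.78 mm²) is removed, clipping the outline — boundary = 90.10 mm. Overall, the cross-section is a single solid region. Total boundary length (outer) = 90.10 mm.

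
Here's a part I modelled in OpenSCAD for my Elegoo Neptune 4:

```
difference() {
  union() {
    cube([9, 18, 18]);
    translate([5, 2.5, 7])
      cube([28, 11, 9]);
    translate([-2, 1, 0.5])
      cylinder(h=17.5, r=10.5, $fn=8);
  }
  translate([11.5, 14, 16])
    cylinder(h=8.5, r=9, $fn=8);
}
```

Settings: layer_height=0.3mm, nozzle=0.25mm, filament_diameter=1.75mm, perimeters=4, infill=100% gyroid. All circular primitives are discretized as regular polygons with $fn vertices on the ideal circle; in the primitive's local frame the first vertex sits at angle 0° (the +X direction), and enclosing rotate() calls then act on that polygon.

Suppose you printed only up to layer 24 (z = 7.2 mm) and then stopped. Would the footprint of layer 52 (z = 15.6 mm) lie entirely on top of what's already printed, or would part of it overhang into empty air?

Compare the two slices. At z = 7.2: the cube (footprint 9×18) is included at this height (area 162.00 mm²); the 28×11 cube at (5, 2.5) contributes its full rectangle (area 308.00 mm²); the r=10.5 cylinder at (-2, 1) gives a regular 8-gon of circumradius 10.5 (constant along its height) (area = (8/2)·10.500²·sin(360°/8) = 311.83 mm²); Combining (union): the regions partially overlap — summed areas 781.83 mm² minus the doubly-counted overlap 110.08 mm² gives 671.75 mm² — area = 671.75 mm²; the cylinder at (11.5, 14) is absent (z outside [16, 24.5]); After the difference (first − rest): none of the subtracted shapes is present at this height, so the result so far is unchanged — area = 671.75 mm². At z = 15.6: the 9×18 cube contributes its full rectangle (area 162.00 mm²); the 28×11 cube at (5, 2.5) contributes its full rectangle (area 308.00 mm²); the r=10.5 cylinder at (-2, 1) contributes a regular 8-gon of circumradius 10.5 (area = (8/2)·10.500²·sin(360°/8) = 311.83 mm²); Combining (union): the regions partially overlap — summed areas 781.83 mm² minus the doubly-counted overlap 110.08 mm² gives 671.75 mm² — area = 671.75 mm²; the cylinder at (11.5, 14) is absent (z outside [16, 24.5]); After the difference (first − rest): none of the subtracted shapes is present at this height, so that combined region is unchanged — area = 671.75 mm². Checking containment: the cross-section at z = 15.6 is a subset of the cross-section at z = 7.2.

entirely on top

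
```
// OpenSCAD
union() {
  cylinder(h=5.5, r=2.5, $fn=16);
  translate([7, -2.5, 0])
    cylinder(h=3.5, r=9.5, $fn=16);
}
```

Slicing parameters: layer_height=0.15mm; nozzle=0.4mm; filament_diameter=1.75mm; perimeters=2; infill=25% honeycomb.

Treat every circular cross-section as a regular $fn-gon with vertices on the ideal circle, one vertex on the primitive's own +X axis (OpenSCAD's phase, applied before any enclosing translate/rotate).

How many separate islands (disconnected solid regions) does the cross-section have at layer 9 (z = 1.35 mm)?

At z = 1.35 mm: the r=2.5 cylinder contributes a regular 16-gon of circumradius 2.5; the r=9.5 cylinder at (7, -2.5) gives a regular 16-gon of circumradius 9.5 (constant along its height); Merging all regions: the regions partially overlap (shared area 17.91 mm²), so overlapping operands fuse into one piece — 1 connected region. Overall, the cross-section is a single solid region. Island count = 1.

1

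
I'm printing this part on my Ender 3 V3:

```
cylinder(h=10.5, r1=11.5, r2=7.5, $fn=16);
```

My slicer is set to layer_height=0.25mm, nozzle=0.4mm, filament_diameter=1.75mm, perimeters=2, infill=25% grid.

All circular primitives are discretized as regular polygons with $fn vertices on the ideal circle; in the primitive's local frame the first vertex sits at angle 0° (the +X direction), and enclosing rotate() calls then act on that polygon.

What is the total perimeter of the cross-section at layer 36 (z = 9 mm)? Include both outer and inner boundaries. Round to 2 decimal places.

50.39 mm

At z = 9 mm: the cone contributes a regular 16-gon of circumradius 8.071 (interpolated between r1=11.5 and r2=7.5 at t=0.857) (perimeter = 2·16·8.071·sin(180°/16) = 50.39 mm). Overall, the cross-section is a single solid region. Total boundary length (outer) = 50.39 mm.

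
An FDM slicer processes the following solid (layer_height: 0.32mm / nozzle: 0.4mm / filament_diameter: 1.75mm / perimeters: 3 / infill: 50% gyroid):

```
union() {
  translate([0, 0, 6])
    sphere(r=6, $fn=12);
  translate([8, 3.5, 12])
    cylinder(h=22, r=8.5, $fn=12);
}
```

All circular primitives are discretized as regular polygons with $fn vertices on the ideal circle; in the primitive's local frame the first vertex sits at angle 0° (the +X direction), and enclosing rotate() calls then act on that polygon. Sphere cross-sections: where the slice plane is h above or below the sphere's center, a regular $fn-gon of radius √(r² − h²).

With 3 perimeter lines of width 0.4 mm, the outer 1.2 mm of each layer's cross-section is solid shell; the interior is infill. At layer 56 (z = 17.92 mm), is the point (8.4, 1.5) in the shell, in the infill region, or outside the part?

At z = 17.92 mm: the sphere does not reach this height (|z−center|=11.920 > r=6); the r=8.5 cylinder at (8, 3.5) gives a regular 12-gon of circumradius 8.5 (constant along its height); Taking the union: only the r=8.5 cylinder at (8, 3.5) is present, so the union is just that shape — 1 connected region. Overall, the cross-section is a single solid region. The nearest boundary edge runs (8.00, -5.00)→(12.25, -3.86); distance from the point to it = 6.17 mm. The point is inside the cross-section and 6.17 mm from the nearest boundary — more than the 1.2 mm shell width (3 × 0.4), so it's in the infill interior.

infill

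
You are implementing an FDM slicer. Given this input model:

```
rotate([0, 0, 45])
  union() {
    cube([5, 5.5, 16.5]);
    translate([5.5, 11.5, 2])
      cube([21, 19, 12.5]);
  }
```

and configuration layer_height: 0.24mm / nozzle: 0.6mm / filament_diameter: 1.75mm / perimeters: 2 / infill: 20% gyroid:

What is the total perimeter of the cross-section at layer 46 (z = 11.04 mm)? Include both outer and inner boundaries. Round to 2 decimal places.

101.00 mm

At z = 11.04 mm: the cube is present — its section is the full 5×5.5 rectangle (perimeter 21.00 mm); the cube at (5.5, 11.5) (footprint 21×19) is included at this height (perimeter 80.00 mm); Merging all regions: the 2 present regions are separate (no shared area or edge), so areas and boundary lengths simply add and each stays a separate island — boundary = 101.00 mm; (rotated 45° about Z; rotation is an isometry so areas/perimeters/island counts are preserved). Overall, the cross-section has 2 separate islands. Total boundary length (outer) = 101.00 mm.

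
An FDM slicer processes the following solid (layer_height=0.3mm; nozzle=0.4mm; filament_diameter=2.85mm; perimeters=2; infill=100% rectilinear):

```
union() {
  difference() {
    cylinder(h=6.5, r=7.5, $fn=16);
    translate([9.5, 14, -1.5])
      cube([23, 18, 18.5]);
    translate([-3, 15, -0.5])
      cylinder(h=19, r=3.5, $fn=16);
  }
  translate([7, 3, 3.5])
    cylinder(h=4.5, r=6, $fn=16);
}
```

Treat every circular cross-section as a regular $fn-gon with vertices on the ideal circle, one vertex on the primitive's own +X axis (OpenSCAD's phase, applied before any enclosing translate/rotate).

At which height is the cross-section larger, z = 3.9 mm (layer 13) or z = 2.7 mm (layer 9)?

layer 13 (z = 3.9 mm)

Layer 13 (z = 3.9): the r=7.5 cylinder contributes a regular 16-gon of circumradius 7.5 (area = (16/2)·7.500²·sin(360°/16) = 172.21 mm²); the cube at (9.5, 14) is present — its section is the full 23×18 rectangle (area 414.00 mm²); the r=3.5 cylinder at (-3, 15) gives a regular 16-gon of circumradius 3.5 (constant along its height) (area = (16/2)·3.500²·sin(360°/16) = 37.50 mm²); Subtracting the remaining from the first: starting from the r=7.5 cylinder (172.21 mm²), the 23×18 cube at (9.5, 14) misses the remaining region (no effect); the r=3.5 cylinder at (-3, 15) misses the remaining region (no effect) — area = 172.21 mm²; the r=6 cylinder at (7, 3) contributes a regular 16-gon of circumradius 6 (area = (16/2)·6.000²·sin(360°/16) = 110.21 mm²); Combining (union): the regions partially overlap — summed areas 282.42 mm² minus the doubly-counted overlap 43.31 mm² gives 239.11 mm² — area = 239.11 mm². So its area = 239.11 mm². Layer 9 (z = 2.7): the r=7.5 cylinder gives a regular 16-gon of circumradius 7.5 (constant along its height) (area = (16/2)·7.500²·sin(360°/16) = 172.21 mm²); the 23×18 cube at (9.5, 14) contributes its full rectangle (area 414.00 mm²); the r=3.5 cylinder at (-3, 15) contributes a regular 16-gon of circumradius 3.5 (area = (16/2)·3.500²·sin(360°/16) = 37.50 mm²); Taking the first minus the rest: starting from the r=7.5 cylinder (172.21 mm²), the 23×18 cube at (9.5, 14) misses the remaining region (no effect); the r=3.5 cylinder at (-3, 15) misses the remaining region (no effect) — area = 172.21 mm²; the cylinder at (7, 3) does not reach this height (z outside [3.5, 8]); Merging all regions: only that combined region is present, so the union is just that shape — area = 172.21 mm². So its area = 172.21 mm². Layer 13 is larger (239.11 vs 172.21 mm²).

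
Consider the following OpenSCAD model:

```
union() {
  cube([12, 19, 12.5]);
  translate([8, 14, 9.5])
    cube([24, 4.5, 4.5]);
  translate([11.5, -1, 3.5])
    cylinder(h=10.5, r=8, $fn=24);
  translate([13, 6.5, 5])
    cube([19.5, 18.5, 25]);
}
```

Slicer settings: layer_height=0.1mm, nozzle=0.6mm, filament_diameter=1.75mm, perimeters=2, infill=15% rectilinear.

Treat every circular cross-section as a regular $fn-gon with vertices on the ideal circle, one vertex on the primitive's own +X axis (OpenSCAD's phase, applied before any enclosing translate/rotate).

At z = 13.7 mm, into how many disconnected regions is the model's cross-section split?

1

At z = 13.7 mm: the cube is not intersected at this z (z outside [0, 12.5]); the cube at (8, 14) is present — its section is the full 24×4.5 rectangle; the cylinder at (11.5, -1): section is a regular 24-gon, circumradius r=8; the 19.5×18.5 cube at (13, 6.5) contributes its full rectangle; Taking the union: the regions partially overlap (shared area 85.71 mm²), so overlapping operands fuse into one piece — 1 connected region. The result has 1 disconnected region.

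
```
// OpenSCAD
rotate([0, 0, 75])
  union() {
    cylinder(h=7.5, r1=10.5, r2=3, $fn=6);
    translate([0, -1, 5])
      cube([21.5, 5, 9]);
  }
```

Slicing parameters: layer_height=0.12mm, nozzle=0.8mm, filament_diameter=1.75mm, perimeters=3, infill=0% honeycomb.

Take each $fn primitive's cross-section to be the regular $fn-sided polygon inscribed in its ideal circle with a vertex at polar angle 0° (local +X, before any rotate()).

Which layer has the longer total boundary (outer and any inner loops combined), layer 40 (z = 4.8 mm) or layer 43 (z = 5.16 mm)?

Layer 40 (z = 4.8): the cone: at t=0.640 of its height the radius interpolates to r₁+(r₂−r₁)t = 5.700, giving a regular 6-gon of that circumradius (perimeter = 2·6·5.700·sin(180°/6) = 34.20 mm); the cube at (0, -1) does not reach this height (z outside [5, 14]); Merging all regions: only the cone is present, so the union is just that shape — boundary = 34.20 mm; (rotated 75° about Z; rotation is an isometry so areas/perimeters/island counts are preserved). So its perimeter = 34.20 mm. Layer 43 (z = 5.16): the cone contributes a regular 6-gon of circumradius 5.340 (interpolated between r1=10.5 and r2=3 at t=0.688) (perimeter = 2·6·5.340·sin(180°/6) = 32.04 mm); the cube at (0, -1) (footprint 21.5×5) is included at this height (perimeter 53.00 mm); Merging all regions: the regions partially overlap (shared area 21.79 mm²), so the edge portions inside another operand are dropped and the merged outline is re-measured after clipping — boundary = 66.47 mm; (whole slice rotated 75° about Z — lengths, areas and connectivity unchanged). So its perimeter = 66.47 mm. Layer 43 is larger (66.47 vs 34.20 mm).

layer 43 (z = 5.16 mm)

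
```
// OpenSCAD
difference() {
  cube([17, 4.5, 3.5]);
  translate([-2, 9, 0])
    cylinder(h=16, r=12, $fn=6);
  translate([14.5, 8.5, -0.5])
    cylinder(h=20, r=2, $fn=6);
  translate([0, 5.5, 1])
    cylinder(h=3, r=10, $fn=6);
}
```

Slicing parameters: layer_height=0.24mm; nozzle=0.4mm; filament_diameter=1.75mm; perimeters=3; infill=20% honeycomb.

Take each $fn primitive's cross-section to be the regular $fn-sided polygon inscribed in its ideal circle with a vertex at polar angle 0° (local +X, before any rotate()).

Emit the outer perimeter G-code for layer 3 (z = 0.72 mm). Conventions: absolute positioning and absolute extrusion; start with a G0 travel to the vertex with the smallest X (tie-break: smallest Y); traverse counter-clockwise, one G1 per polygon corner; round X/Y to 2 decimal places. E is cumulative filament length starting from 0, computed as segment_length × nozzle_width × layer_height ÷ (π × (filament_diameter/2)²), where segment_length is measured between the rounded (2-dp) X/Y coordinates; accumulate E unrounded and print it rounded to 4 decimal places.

G0 X4.80 Y0.00 Z0.72
G1 X17.00 Y0.00 E0.4869
G1 X17.00 Y4.50 E0.6665
G1 X7.40 Y4.50 E1.0497
G1 X4.80 Y0.00 E1.2571

At z = 0.72 mm: the cube is present — its section is the full 17×4.5 rectangle; the r=12 cylinder at (-2, 9) gives a regular 6-gon of circumradius 12 (constant along its height); the r=2 cylinder at (14.5, 8.5) contributes a regular 6-gon of circumradius 2; the cylinder at (0, 5.5) does not reach this height (z outside [1, 4]); Subtracting the remaining from the first: starting from the 17×4.5 cube, the r=12 cylinder at (-2, 9) partially overlaps it — only the 27.46 mm² overlap (of its 374.12 mm²) is removed, clipping the outline; the r=2 cylinder at (14.5, 8.5) misses the remaining region (no effect) — 1 connected region. The outline is a single polygon with 4 vertices. Extrusion per mm of travel: 0.4 × 0.24 / (π × 0.875²) = 0.039912. Accumulating E over each segment gives final E = 1.2571.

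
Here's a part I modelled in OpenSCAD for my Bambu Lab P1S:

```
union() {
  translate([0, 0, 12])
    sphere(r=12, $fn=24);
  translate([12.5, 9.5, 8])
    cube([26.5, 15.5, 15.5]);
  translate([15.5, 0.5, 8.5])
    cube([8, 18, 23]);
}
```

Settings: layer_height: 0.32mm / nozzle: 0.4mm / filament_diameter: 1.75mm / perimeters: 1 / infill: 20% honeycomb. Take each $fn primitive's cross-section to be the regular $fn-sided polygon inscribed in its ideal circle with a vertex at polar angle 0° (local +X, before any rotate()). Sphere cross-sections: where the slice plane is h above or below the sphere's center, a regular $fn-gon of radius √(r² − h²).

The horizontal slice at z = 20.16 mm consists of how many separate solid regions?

At z = 20.16 mm: the sphere: section is a regular 24-gon, circumradius = √(r²−h²) = √(12²−8.16²) = 8.799; the 26.5×15.5 cube at (12.5, 9.5) contributes its full rectangle; the cube at (15.5, 0.5) (footprint 8×18) is included at this height; Merging all regions: the regions partially overlap (shared area 72.00 mm²), so overlapping operands fuse into one piece — 2 connected regions. The result has 2 disconnected regions.

2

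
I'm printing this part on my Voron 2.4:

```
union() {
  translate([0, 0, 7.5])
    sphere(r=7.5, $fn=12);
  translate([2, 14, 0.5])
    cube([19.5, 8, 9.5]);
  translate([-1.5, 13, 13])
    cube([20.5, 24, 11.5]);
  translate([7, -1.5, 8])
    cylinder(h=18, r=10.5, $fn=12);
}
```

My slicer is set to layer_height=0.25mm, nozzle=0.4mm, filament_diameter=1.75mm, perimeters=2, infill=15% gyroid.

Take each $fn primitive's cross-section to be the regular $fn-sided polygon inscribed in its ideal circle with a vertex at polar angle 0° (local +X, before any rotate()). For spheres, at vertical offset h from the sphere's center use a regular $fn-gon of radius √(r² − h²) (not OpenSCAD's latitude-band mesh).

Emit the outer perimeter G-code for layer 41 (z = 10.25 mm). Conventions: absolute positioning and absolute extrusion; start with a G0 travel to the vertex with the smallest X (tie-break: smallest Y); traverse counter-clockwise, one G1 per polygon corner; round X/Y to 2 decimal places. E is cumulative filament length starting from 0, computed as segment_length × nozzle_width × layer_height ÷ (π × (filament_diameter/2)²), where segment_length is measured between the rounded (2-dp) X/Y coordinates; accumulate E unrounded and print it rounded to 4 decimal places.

G0 X-6.98 Y0.00 Z10.25
G1 X-6.04 Y-3.49 E0.1503
G1 X-3.49 Y-6.04 E0.3002
G1 X-2.19 Y-6.39 E0.3562
G1 X-2.09 Y-6.75 E0.3717
G1 X1.75 Y-10.59 E0.5975
G1 X7.00 Y-12.00 E0.8235
G1 X12.25 Y-10.59 E1.0495
G1 X16.09 Y-6.75 E1.2753
G1 X17.50 Y-1.50 E1.5013
G1 X16.09 Y3.75 E1.7273
G1 X12.25 Y7.59 E1.9531
G1 X7.00 Y9.00 E2.1791
G1 X1.75 Y7.59 E2.4051
G1 X0.89 Y6.74 E2.4553
G1 X0.00 Y6.98 E2.4937
G1 X-3.49 Y6.04 E2.6439
G1 X-6.04 Y3.49 E2.7939
G1 X-6.98 Y0.00 E2.9441

At z = 10.25 mm: the r=7.5 sphere contributes a regular 12-gon of circumradius √(7.5²−2.75²) = 6.978; the cube at (2, 14) does not reach this height (z outside [0.5, 10]); the cube at (-1.5, 13) does not reach this height (z outside [13, 24.5]); the cylinder at (7, -1.5): section is a regular 12-gon, circumradius r=10.5; Combining (union): the regions partially overlap (shared area 103.95 mm²), so overlapping operands fuse into one piece — 1 connected region. The outline is a single polygon with 18 vertices. Extrusion per mm of travel: 0.4 × 0.25 / (π × 0.875²) = 0.041575. Accumulating E over each segment gives final E = 2.9441.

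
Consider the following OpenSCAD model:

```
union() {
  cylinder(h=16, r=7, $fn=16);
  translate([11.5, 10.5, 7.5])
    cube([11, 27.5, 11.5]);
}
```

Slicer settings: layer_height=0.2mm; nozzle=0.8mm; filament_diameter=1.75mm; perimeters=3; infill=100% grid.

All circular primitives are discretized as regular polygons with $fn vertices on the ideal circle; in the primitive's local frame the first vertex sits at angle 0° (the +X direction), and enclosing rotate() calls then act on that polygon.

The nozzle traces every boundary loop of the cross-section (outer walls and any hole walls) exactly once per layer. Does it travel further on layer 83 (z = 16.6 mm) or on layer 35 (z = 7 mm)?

Layer 83 (z = 16.6): the cylinder does not reach this height (z outside [0, 16]); the 11×27.5 cube at (11.5, 10.5) contributes its full rectangle (perimeter 77.00 mm); Merging all regions: only the 11×27.5 cube at (11.5, 10.5) is present, so the union is just that shape — boundary = 77.00 mm. So its perimeter = 77.00 mm. Layer 35 (z = 7): the r=7 cylinder gives a regular 16-gon of circumradius 7 (constant along its height) (perimeter = 2·16·7.000·sin(180°/16) = 43.70 mm); the cube at (11.5, 10.5) does not reach this height (z outside [7.5, 19]); Taking the union: only the r=7 cylinder is present, so the union is just that shape — boundary = 43.70 mm. So its perimeter = 43.70 mm. Layer 83 is larger (77.00 vs 43.70 mm).

layer 83 (z = 16.6 mm)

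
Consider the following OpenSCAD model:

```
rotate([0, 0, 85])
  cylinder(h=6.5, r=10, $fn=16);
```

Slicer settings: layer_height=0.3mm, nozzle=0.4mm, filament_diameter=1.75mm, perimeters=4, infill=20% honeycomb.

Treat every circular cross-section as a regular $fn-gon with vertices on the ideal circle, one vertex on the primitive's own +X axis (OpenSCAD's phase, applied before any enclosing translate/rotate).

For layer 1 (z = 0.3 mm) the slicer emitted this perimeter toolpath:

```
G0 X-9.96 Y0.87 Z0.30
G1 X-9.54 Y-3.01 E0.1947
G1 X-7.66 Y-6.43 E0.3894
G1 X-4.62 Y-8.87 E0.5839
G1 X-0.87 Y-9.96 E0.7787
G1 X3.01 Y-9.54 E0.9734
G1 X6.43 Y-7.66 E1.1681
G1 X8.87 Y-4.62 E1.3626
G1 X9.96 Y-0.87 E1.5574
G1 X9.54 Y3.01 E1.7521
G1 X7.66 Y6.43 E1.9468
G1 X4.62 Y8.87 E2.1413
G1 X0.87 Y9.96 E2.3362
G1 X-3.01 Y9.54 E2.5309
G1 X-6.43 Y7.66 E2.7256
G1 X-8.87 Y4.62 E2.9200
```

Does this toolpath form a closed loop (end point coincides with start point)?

Start point (G0): (-9.96, 0.87). End point (last G1): the path does not return to the start — open.

no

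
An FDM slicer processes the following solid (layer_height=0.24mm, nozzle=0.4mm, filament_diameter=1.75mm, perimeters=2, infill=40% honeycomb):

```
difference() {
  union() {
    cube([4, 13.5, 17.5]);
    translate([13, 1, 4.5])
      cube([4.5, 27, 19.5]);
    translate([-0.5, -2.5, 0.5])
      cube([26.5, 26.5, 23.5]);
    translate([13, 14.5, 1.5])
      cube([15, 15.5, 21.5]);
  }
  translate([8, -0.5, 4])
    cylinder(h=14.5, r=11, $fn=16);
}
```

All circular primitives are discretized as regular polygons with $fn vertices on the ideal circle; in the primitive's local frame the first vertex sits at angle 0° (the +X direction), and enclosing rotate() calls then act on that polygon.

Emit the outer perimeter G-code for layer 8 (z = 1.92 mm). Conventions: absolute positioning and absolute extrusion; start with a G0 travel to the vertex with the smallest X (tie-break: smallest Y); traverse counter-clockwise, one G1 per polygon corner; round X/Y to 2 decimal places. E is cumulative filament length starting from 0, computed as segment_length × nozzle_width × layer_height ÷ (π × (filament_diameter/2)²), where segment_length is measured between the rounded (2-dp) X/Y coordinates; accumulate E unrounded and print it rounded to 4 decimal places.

G0 X-0.50 Y-2.50 Z1.92
G1 X26.00 Y-2.50 E1.0577
G1 X26.00 Y14.50 E1.7362
G1 X28.00 Y14.50 E1.8160
G1 X28.00 Y30.00 E2.4346
G1 X13.00 Y30.00 E3.0333
G1 X13.00 Y24.00 E3.2728
G1 X-0.50 Y24.00 E3.8116
G1 X-0.50 Y-2.50 E4.8693

At z = 1.92 mm: the cube is present — its section is the full 4×13.5 rectangle; the cube at (13, 1) does not reach this height (z outside [4.5, 24]); the cube at (-0.5, -2.5) (footprint 26.5×26.5) is included at this height; the 15×15.5 cube at (13, 14.5) contributes its full rectangle; Taking the union: the regions partially overlap (shared area 177.50 mm²), so overlapping operands fuse into one piece — 1 connected region; the cylinder at (8, -0.5) is not intersected at this z (z outside [4, 18.5]); After the difference (first − rest): none of the subtracted shapes is present at this height, so that combined region is unchanged — 1 connected region. The outline is a single polygon with 8 vertices. Extrusion per mm of travel: 0.4 × 0.24 / (π × 0.875²) = 0.039912. Accumulating E over each segment gives final E = 4.8693.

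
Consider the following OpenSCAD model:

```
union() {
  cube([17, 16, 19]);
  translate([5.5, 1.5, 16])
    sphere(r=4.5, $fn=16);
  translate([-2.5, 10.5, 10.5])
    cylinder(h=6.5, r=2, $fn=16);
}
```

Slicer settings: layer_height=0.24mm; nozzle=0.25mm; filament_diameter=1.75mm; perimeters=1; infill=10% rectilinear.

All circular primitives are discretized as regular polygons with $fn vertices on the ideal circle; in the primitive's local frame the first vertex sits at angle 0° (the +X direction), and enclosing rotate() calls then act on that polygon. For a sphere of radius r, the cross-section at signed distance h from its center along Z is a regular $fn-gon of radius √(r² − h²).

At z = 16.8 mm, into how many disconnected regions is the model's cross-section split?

2

At z = 16.8 mm: the cube (footprint 17×16) is included at this height; the r=4.5 sphere at (5.5, 1.5) contributes a regular 16-gon of circumradius √(4.5²−0.8²) = 4.428; the r=2 cylinder at (-2.5, 10.5) contributes a regular 16-gon of circumradius 2; Merging all regions: the regions partially overlap (shared area 42.86 mm²), so overlapping operands fuse into one piece — 2 connected regions. The result has 2 disconnected regions.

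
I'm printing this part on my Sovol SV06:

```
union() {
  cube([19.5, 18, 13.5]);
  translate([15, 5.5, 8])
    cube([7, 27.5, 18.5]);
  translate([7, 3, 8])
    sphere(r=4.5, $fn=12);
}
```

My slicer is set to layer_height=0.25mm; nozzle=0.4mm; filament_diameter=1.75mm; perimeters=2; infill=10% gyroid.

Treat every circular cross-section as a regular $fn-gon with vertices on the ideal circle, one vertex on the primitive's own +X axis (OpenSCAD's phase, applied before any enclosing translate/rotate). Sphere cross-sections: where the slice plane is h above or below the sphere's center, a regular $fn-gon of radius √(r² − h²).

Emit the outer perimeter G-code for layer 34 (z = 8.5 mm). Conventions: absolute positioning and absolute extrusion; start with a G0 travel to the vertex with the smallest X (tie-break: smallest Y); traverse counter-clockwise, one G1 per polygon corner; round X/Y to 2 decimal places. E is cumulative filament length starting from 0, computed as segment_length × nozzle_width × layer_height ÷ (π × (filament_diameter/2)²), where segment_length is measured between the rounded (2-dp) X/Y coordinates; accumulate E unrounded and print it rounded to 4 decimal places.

At z = 8.5 mm: the cube is present — its section is the full 19.5×18 rectangle; the cube at (15, 5.5) is present — its section is the full 7×27.5 rectangle; the r=4.5 sphere at (7, 3) slices to a regular 12-gon of circumradius 4.472 (√(r²−h²) with h=0.5 from center); Combining (union): the regions partially overlap (shared area 110.24 mm²), so overlapping operands fuse into one piece — 1 connected region. The outline is a single polygon with 13 vertices. Extrusion per mm of travel: 0.4 × 0.25 / (π × 0.875²) = 0.041575. Accumulating E over each segment gives final E = 4.6098.

G0 X0.00 Y0.00 Z8.50
G1 X3.89 Y0.00 E0.1617
G1 X4.76 Y-0.87 E0.2129
G1 X7.00 Y-1.47 E0.3093
G1 X9.24 Y-0.87 E0.4057
G1 X10.11 Y0.00 E0.4569
G1 X19.50 Y0.00 E0.8472
G1 X19.50 Y5.50 E1.0759
G1 X22.00 Y5.50 E1.1798
G1 X22.00 Y33.00 E2.3232
G1 X15.00 Y33.00 E2.6142
G1 X15.00 Y18.00 E3.2378
G1 X0.00 Y18.00 E3.8614
G1 X0.00 Y0.00 E4.6098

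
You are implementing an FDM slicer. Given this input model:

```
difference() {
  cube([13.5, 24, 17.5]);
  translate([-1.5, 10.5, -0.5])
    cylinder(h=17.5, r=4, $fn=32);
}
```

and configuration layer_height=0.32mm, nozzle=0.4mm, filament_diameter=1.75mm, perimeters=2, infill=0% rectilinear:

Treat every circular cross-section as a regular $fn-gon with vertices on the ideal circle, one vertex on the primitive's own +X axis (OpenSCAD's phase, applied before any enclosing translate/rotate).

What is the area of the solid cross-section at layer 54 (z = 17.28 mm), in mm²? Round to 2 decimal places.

324.00 mm²

At z = 17.28 mm: the cube is present — its section is the full 13.5×24 rectangle (area 324.00 mm²); the cylinder at (-1.5, 10.5) does not reach this height (z outside [-0.5, 17]); Subtracting the remaining from the first: none of the subtracted shapes is present at this height, so the 13.5×24 cube is unchanged — area = 324.00 mm². Overall, the cross-section is a single solid region. Net area = 324.00 mm².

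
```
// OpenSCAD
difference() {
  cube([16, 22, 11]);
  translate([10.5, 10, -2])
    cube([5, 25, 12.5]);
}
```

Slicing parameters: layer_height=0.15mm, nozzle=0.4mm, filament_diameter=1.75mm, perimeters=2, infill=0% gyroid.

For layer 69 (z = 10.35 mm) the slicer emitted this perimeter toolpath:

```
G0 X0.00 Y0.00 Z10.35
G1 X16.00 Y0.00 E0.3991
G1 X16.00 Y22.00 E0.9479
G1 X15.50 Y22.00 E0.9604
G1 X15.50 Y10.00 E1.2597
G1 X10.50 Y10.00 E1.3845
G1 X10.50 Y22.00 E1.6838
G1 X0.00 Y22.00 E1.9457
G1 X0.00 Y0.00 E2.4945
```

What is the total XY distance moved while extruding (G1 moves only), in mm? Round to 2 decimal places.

Sum the Euclidean lengths of each G1 segment: total = 100.00 mm.

100.00 mm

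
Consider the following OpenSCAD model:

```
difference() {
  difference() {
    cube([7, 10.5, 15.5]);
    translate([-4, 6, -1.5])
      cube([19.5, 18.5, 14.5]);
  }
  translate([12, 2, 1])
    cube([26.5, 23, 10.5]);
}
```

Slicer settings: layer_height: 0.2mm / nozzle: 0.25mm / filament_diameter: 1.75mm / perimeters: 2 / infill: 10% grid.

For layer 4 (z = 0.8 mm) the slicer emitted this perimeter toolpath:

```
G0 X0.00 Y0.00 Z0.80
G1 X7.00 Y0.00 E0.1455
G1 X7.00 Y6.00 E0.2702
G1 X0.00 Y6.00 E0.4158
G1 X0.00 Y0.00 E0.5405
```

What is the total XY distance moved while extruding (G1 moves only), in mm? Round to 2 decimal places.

Sum the Euclidean lengths of each G1 segment: total = 26.00 mm.

26.00 mm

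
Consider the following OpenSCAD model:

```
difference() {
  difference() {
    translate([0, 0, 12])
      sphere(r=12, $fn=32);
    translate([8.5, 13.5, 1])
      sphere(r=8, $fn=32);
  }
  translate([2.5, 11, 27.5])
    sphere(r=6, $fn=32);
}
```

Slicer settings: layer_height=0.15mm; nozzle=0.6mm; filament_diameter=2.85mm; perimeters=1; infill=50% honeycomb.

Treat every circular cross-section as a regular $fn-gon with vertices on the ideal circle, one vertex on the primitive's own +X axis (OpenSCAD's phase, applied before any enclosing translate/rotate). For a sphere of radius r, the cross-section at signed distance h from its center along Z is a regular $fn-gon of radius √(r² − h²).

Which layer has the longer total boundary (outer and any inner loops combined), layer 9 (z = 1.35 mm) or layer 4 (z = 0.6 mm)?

layer 9 (z = 1.35 mm)

Layer 9 (z = 1.35): the sphere: section is a regular 32-gon, circumradius = √(r²−h²) = √(12²−10.65²) = 5.530 (perimeter = 2·32·5.530·sin(180°/32) = 34.69 mm); the r=8 sphere at (8.5, 13.5) contributes a regular 32-gon of circumradius √(8²−0.35²) = 7.992 (perimeter = 2·32·7.992·sin(180°/32) = 50.14 mm); After the difference (first − rest): starting from the r=12 sphere, the r=8 sphere at (8.5, 13.5) misses the remaining region (no effect) — boundary = 34.69 mm; the sphere at (2.5, 11) does not reach this height (|z−center|=26.150 > r=6); Subtracting the remaining from the first: none of the subtracted shapes is present at this height, so the result so far is unchanged — boundary = 34.69 mm. So its perimeter = 34.69 mm. Layer 4 (z = 0.6): the r=12 sphere slices to a regular 32-gon of circumradius 3.747 (√(r²−h²) with h=11.4 from center) (perimeter = 2·32·3.747·sin(180°/32) = 23.51 mm); the r=8 sphere at (8.5, 13.5) contributes a regular 32-gon of circumradius √(8²−0.4²) = 7.990 (perimeter = 2·32·7.990·sin(180°/32) = 50.12 mm); Subtracting the remaining from the first: starting from the r=12 sphere, the r=8 sphere at (8.5, 13.5) misses the remaining region (no effect) — boundary = 23.51 mm; the sphere at (2.5, 11) does not reach this height (|z−center|=26.900 > r=6); After the difference (first − rest): none of the subtracted shapes is present at this height, so the result so far is unchanged — boundary = 23.51 mm. So its perimeter = 23.51 mm. Layer 9 is larger (34.69 vs 23.51 mm).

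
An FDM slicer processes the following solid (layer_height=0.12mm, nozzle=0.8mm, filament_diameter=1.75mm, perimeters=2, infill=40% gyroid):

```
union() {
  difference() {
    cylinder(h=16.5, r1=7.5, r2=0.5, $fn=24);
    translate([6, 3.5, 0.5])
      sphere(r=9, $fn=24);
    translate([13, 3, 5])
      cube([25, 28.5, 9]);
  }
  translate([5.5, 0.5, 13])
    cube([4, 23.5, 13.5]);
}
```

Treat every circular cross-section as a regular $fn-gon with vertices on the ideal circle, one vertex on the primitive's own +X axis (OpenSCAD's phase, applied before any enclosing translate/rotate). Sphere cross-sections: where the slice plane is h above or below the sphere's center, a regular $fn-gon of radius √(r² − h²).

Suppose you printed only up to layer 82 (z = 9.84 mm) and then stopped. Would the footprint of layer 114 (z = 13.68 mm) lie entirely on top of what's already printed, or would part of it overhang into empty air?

part overhangs

Compare the two slices. At z = 9.84: the cone (r1=7.5→r2=0.5) has section circumradius 3.325 here — a regular 24-gon (area = (24/2)·3.325²·sin(360°/24) = 34.35 mm²); the sphere at (6, 3.5) does not reach this height (|z−center|=9.340 > r=9); the cube at (13, 3) (footprint 25×28.5) is included at this height (area 712.50 mm²); Subtracting the remaining from the first: starting from the cone (34.35 mm²), the 25×28.5 cube at (13, 3) misses the remaining region (no effect) — area = 34.35 mm²; the cube at (5.5, 0.5) does not reach this height (z outside [13, 26.5]); Combining (union): only the result so far is present, so the union is just that shape — area = 34.35 mm². At z = 13.68: the cone contributes a regular 24-gon of circumradius 1.696 (interpolated between r1=7.5 and r2=0.5 at t=0.829) (area = (24/2)·1.696²·sin(360°/24) = 8.94 mm²); the sphere at (6, 3.5) is absent (|z−center|=13.180 > r=9); the cube at (13, 3) (footprint 25×28.5) is included at this height (area 712.50 mm²); After the difference (first − rest): starting from the cone (8.94 mm²), the 25×28.5 cube at (13, 3) misses the remaining region (no effect) — area = 8.94 mm²; the 4×23.5 cube at (5.5, 0.5) contributes its full rectangle (area 94.00 mm²); Combining (union): the 2 present regions are separate (no shared area or edge), so areas and boundary lengths simply add and each stays a separate island — area = 102.94 mm². Checking containment: at z = 13.68 the cross-section extends beyond the z = 9.84 cross-section by about 94.00 mm².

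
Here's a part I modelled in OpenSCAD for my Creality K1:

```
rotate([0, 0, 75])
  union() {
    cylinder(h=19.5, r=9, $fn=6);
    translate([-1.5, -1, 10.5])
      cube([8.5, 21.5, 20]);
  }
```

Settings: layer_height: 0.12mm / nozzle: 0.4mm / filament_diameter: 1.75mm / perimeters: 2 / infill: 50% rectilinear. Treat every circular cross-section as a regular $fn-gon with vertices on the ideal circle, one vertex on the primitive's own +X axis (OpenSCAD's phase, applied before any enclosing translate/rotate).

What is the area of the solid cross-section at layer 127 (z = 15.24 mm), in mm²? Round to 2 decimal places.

323.86 mm²

At z = 15.24 mm: the cylinder: section is a regular 6-gon, circumradius r=9 (area = (6/2)·9.000²·sin(360°/6) = 210.44 mm²); the cube at (-1.5, -1) is present — its section is the full 8.5×21.5 rectangle (area 182.75 mm²); Taking the union: the regions partially overlap — summed areas 393.19 mm² minus the doubly-counted overlap 69.34 mm² gives 323.86 mm² — area = 323.86 mm²; (rotated 75° about Z; rotation is an isometry so areas/perimeters/island counts are preserved). Overall, the cross-section is a single solid region. Net area = 323.86 mm².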